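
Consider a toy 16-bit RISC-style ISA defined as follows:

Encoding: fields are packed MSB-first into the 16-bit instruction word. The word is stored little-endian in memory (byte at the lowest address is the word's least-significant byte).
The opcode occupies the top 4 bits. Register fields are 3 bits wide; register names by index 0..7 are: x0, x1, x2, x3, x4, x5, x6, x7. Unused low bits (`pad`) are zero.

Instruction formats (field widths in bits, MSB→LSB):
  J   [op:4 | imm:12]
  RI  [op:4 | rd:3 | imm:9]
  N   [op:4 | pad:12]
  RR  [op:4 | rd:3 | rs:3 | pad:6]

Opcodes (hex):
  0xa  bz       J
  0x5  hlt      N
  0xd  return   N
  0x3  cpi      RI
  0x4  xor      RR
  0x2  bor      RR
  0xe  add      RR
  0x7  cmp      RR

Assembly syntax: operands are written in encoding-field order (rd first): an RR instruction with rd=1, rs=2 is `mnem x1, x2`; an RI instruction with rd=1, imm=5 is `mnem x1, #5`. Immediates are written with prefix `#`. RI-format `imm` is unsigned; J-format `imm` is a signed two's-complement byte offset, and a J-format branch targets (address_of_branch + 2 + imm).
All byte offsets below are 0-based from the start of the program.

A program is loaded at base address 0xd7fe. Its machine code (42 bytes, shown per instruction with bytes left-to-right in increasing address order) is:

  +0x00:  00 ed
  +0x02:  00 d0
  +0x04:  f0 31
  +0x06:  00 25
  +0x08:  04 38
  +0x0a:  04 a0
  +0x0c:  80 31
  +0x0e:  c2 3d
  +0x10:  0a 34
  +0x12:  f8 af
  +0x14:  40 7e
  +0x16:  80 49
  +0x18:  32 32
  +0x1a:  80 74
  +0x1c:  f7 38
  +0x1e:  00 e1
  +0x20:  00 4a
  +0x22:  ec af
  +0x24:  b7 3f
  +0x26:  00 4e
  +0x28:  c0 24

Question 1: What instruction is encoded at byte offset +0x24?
cpi x7, #439

@+24  little-endian(b7 3f) = 0x3fb7
  top 4b → 0x3 → cpi [RI]
  rd: (w>>9)&0x7=0x7 → x7
  imm: (w>>0)&0x1ff=0x1b7 → #439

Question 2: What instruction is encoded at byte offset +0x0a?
bz #4

off 0x0a: read 04 a0 as little → 0xa004
  op=0xa004>>12=0xa ⇒ bz (J)
  [11:0] imm=4 = #4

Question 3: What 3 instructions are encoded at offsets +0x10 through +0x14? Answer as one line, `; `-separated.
cpi x2, #10; bz #-8; cmp x7, x1

[10] 0a 34 → 0x340a
  top 4b → 0x3 → cpi [RI]
  [11:9] rd=2 = x2
  [8:0] imm=10 = #10
[12] f8 af → 0xaff8
  top 4b → 0xa → bz [J]
  [11:0] imm=4088 (s12→-8) = #-8
[14] 40 7e → 0x7e40
  top 4b → 0x7 → cmp [RR]
  [11:9] rd=7 = x7
  [8:6] rs=1 = x1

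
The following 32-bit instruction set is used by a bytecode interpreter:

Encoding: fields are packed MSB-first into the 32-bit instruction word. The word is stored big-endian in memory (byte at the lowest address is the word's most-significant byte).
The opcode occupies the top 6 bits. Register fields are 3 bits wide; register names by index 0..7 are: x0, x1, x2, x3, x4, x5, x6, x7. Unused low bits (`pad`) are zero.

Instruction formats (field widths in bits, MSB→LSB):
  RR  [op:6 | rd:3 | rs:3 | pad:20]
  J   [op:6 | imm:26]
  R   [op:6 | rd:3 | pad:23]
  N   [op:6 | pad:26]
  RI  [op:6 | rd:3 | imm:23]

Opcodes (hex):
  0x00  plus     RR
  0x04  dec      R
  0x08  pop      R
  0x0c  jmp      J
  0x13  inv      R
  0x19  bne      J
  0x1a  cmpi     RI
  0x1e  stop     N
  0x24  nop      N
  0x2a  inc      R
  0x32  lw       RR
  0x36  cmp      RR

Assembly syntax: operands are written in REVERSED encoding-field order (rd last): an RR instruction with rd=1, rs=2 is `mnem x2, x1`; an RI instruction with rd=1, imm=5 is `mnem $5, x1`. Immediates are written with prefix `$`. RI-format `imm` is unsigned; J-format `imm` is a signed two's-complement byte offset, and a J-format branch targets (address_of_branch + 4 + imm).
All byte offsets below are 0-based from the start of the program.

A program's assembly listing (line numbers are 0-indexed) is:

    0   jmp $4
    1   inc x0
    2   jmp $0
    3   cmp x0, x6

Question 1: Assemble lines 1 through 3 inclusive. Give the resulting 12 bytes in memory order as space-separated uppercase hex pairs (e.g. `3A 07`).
A8 00 00 00 30 00 00 00 DB 00 00 00

1. inc fields op=0x2a:6|rd=0:3|pad=0:23 → word a8000000h → a8 00 00 00
2. jmp fields op=0xc:6|imm=0:26 → word 30000000h → 30 00 00 00
3. cmp fields op=0x36:6|rd=6:3|rs=0:3|pad=0:20 → word db000000h → db 00 00 00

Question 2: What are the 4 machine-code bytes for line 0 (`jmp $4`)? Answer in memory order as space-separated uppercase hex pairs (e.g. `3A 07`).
L0: jmp op=0xc:6|imm=4:26 ⇒ 0x30000004 ⇒ big 30 00 00 04

30 00 00 04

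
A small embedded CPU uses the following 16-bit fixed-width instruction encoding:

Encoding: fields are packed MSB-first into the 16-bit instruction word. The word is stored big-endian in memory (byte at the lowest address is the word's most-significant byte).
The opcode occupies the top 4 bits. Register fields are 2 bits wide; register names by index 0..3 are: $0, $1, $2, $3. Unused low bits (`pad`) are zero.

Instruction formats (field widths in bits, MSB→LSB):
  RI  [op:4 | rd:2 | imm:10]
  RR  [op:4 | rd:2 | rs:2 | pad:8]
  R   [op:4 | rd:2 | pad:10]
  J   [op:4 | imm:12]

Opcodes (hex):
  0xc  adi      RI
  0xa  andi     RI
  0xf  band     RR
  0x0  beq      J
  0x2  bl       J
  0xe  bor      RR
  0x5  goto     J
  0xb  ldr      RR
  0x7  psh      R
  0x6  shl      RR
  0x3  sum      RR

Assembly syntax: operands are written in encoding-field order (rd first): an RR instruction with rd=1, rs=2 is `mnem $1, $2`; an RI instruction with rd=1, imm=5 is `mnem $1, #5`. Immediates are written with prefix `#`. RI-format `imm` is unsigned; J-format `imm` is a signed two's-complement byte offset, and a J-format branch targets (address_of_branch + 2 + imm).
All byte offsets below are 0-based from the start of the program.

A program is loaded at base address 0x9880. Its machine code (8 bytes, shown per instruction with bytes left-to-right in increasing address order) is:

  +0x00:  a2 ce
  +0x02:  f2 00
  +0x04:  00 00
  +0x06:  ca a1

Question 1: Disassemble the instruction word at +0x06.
+0x06: ca a1 ⇒ word 0xcaa1 (big)
  op=0xcaa1>>12=0xc ⇒ adi (RI)
  [11:10] rd=2 = $2
  [9:0] imm=673 = #673

adi $2, #673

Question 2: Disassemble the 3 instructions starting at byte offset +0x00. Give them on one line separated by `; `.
andi $0, #718; band $0, $2; beq #0

+0x00: a2 ce ⇒ word 0xa2ce (big)
  opcode bits[15:12]=0xa: andi/RI
  rd: (w>>10)&0x3=0x0 → $0
  imm: (w>>0)&0x3ff=0x2ce → #718
+0x02: f2 00 ⇒ word 0xf200 (big)
  opcode bits[15:12]=0xf: band/RR
  rd: (w>>10)&0x3=0x0 → $0
  rs: (w>>8)&0x3=0x2 → $2
+0x04: 00 00 ⇒ word 0x0000 (big)
  opcode bits[15:12]=0x0: beq/J
  imm: (w>>0)&0xfff=0x0 → #0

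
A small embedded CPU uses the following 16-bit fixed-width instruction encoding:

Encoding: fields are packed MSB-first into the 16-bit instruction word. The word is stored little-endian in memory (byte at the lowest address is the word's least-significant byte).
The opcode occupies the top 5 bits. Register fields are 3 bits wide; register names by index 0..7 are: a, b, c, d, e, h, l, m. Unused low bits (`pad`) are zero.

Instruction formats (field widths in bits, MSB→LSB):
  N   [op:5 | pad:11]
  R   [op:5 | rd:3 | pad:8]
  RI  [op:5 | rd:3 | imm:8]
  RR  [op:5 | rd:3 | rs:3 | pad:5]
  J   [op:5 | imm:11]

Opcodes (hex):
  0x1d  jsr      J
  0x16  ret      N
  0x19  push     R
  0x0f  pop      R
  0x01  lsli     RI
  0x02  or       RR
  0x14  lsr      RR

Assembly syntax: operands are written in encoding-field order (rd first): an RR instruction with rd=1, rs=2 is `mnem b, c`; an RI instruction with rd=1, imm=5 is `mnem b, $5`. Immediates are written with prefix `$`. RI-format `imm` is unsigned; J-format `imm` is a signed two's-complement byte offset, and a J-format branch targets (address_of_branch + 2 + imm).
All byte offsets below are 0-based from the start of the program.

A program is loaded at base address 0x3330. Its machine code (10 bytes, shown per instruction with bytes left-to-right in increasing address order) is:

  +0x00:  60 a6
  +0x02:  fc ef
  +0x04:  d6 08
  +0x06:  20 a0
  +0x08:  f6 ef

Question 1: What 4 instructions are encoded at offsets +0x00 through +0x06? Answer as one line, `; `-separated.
lsr l, d; jsr $-4; lsli a, $214; lsr a, b

@+00  little-endian(60 a6) = 0xa660
  op=0xa660>>11=0x14 ⇒ lsr (RR)
  rd: (w>>8)&0x7=0x6 → l
  rs: (w>>5)&0x7=0x3 → d
@+02  little-endian(fc ef) = 0xeffc
  op=0xeffc>>11=0x1d ⇒ jsr (J)
  imm: (w>>0)&0x7ff=0x7fc (s11→-4) → $-4
@+04  little-endian(d6 08) = 0x08d6
  op=0x08d6>>11=0x1 ⇒ lsli (RI)
  rd: (w>>8)&0x7=0x0 → a
  imm: (w>>0)&0xff=0xd6 → $214
@+06  little-endian(20 a0) = 0xa020
  op=0xa020>>11=0x14 ⇒ lsr (RR)
  rd: (w>>8)&0x7=0x0 → a
  rs: (w>>5)&0x7=0x1 → b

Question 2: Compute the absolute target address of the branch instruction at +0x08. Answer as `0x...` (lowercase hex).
0x3330

+0x08: f6 ef ⇒ word 0xeff6 (little)
  top 5b → 0x1d → jsr [J]
  imm: (w>>0)&0x7ff=0x7f6 (s11→-10) → $-10
  target = base 0x3330 + off 0x08 + 2 + imm -10 = 0x3330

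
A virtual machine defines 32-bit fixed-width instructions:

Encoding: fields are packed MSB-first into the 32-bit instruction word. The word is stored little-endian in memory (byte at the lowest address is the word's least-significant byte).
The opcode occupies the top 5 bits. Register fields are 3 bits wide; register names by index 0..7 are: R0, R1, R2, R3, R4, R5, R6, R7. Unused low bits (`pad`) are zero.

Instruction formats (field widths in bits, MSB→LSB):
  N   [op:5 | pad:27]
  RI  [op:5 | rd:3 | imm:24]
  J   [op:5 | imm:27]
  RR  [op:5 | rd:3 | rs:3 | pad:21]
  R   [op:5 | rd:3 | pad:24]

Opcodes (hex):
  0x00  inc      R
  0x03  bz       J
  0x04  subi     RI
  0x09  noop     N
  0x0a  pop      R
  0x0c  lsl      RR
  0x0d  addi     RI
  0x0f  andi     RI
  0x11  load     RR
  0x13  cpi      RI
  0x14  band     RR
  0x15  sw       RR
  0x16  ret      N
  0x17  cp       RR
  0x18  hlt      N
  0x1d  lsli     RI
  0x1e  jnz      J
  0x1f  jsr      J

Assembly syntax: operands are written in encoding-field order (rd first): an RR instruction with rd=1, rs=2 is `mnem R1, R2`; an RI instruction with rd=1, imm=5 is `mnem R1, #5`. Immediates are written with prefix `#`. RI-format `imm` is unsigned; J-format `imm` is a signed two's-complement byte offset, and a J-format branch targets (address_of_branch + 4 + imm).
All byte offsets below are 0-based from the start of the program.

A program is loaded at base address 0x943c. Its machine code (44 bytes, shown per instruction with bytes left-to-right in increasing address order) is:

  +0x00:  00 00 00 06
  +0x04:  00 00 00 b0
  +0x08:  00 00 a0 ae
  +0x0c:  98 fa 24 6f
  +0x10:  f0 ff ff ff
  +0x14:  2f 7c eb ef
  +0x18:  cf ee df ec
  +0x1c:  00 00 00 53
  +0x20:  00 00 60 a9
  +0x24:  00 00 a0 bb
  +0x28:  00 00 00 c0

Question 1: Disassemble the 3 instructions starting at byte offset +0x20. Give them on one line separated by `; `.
sw R1, R3; cp R3, R5; hlt

+0x20: 00 00 60 a9 ⇒ word 0xa9600000 (little)
  top 5b → 0x15 → sw [RR]
  [26:24] rd=1 = R1
  [23:21] rs=3 = R3
+0x24: 00 00 a0 bb ⇒ word 0xbba00000 (little)
  top 5b → 0x17 → cp [RR]
  [26:24] rd=3 = R3
  [23:21] rs=5 = R5
+0x28: 00 00 00 c0 ⇒ word 0xc0000000 (little)
  top 5b → 0x18 → hlt [N]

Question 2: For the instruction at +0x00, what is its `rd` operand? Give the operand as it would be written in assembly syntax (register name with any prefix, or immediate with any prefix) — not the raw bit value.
R6

off 0x00: read 00 00 00 06 as little → 0x06000000
  top 5b → 0x0 → inc [R]
  rd@[26:24]=0x6 ⇒ R6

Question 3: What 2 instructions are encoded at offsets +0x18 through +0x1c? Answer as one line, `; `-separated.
[18] cf ee df ec → 0xecdfeecf
  op=0xecdfeecf>>27=0x1d ⇒ lsli (RI)
  rd: (w>>24)&0x7=0x4 → R4
  imm: (w>>0)&0xffffff=0xdfeecf → #14675663
[1c] 00 00 00 53 → 0x53000000
  op=0x53000000>>27=0xa ⇒ pop (R)
  rd: (w>>24)&0x7=0x3 → R3

lsli R4, #14675663; pop R3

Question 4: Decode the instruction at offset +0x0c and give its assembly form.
addi R7, #2423448

[0c] 98 fa 24 6f → 0x6f24fa98
  opcode bits[31:27]=0xd: addi/RI
  rd: (w>>24)&0x7=0x7 → R7
  imm: (w>>0)&0xffffff=0x24fa98 → #2423448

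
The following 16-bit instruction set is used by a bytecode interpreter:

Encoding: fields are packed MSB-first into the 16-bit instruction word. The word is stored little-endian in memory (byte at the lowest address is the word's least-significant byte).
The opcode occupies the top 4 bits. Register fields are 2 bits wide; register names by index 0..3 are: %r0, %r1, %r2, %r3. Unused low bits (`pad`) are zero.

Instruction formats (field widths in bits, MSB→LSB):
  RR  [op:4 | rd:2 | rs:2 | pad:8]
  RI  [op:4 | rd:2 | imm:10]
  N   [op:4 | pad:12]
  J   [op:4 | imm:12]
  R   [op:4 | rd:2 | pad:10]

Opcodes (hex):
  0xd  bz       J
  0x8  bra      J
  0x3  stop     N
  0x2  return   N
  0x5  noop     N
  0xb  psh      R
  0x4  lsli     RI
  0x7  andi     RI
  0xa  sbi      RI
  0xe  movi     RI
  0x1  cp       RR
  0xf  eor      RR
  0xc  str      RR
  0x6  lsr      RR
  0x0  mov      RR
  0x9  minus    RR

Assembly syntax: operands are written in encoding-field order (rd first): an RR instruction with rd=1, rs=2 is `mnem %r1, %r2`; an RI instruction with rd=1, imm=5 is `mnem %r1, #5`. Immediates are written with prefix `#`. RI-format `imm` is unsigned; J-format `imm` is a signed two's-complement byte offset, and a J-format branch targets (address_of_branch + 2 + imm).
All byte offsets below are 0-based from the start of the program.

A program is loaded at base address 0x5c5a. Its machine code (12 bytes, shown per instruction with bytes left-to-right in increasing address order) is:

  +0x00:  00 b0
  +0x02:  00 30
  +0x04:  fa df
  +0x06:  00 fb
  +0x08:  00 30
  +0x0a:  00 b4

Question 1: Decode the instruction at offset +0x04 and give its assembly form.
bz #-6

@+04  little-endian(fa df) = 0xdffa
  opcode bits[15:12]=0xd: bz/J
  imm: (w>>0)&0xfff=0xffa (s12→-6) → #-6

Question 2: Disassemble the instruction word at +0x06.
eor %r2, %r3

off 0x06: read 00 fb as little → 0xfb00
  op=0xfb00>>12=0xf ⇒ eor (RR)
  rd@[11:10]=0x2 ⇒ %r2
  rs@[9:8]=0x3 ⇒ %r3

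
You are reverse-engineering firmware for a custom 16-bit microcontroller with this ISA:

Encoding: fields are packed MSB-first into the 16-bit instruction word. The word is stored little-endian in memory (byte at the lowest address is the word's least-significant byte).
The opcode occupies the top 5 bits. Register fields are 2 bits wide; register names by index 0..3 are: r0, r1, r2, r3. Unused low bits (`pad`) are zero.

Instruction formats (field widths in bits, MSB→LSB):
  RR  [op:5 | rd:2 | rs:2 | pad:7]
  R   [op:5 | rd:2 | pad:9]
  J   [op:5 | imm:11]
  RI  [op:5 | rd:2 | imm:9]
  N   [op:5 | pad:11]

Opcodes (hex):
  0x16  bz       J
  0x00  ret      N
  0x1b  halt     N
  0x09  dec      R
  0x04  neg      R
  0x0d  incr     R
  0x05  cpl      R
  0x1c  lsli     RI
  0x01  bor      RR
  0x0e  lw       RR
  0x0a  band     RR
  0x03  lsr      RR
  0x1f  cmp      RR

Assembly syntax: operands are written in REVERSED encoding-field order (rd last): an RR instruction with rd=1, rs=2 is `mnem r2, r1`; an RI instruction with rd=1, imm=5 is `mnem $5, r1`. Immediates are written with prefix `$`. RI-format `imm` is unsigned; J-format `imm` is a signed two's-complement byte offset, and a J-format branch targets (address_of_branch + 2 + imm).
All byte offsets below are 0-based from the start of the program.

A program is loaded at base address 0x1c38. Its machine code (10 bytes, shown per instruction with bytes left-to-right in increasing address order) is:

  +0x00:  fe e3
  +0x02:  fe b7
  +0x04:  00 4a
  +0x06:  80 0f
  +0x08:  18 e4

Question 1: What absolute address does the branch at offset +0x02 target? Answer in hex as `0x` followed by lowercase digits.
[02] fe b7 → 0xb7fe
  opcode bits[15:11]=0x16: bz/J
  imm: (w>>0)&0x7ff=0x7fe (s11→-2) → $-2
  target = base 0x1c38 + off 0x02 + 2 + imm -2 = 0x1c3a

0x1c3a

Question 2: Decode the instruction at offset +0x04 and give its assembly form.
@+04  little-endian(00 4a) = 0x4a00
  top 5b → 0x9 → dec [R]
  [10:9] rd=1 = r1

dec r1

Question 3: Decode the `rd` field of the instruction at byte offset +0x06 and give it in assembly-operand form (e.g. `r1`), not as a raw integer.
r3

+0x06: 80 0f ⇒ word 0x0f80 (little)
  op=0x0f80>>11=0x1 ⇒ bor (RR)
  [10:9] rd=3 = r3
  [8:7] rs=3 = r3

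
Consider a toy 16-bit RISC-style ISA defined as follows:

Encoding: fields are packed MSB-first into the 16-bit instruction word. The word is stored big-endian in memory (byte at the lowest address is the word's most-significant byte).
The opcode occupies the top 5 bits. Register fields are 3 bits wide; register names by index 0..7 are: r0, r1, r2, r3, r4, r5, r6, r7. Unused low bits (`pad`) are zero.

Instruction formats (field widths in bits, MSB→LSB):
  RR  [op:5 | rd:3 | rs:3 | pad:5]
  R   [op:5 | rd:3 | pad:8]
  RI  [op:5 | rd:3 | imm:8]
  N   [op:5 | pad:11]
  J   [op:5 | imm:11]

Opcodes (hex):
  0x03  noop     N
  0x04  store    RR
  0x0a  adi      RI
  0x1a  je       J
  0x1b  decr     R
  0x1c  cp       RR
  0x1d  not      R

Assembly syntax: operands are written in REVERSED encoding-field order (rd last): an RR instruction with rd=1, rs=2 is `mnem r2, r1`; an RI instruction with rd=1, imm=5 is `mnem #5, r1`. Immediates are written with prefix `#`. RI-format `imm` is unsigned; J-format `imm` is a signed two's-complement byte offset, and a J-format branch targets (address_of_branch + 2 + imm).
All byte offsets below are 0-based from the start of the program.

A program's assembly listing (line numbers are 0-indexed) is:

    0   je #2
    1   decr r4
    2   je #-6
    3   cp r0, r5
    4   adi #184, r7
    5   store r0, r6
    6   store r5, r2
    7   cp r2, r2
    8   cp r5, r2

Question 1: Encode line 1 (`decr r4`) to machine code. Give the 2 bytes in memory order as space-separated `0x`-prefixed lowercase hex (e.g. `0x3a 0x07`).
0xdc 0x00

1. decr fields op=0x1b:5|rd=4:3|pad=0:8 → word dc00h → dc 00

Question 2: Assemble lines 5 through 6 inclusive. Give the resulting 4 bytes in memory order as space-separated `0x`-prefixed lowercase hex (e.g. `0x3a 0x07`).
line 5 (store): pack op=0x4:5|rd=6:3|rs=0:3|pad=0:5 = 0x2600; big→ 26 00
line 6 (store): pack op=0x4:5|rd=2:3|rs=5:3|pad=0:5 = 0x22a0; big→ 22 a0

0x26 0x00 0x22 0xa0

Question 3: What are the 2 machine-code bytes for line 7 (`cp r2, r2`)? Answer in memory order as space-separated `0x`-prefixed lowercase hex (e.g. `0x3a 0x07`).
line 7 (cp): pack op=0x1c:5|rd=2:3|rs=2:3|pad=0:5 = 0xe240; big→ e2 40

0xe2 0x40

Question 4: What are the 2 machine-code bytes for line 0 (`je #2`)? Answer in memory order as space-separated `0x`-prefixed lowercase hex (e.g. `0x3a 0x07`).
line 0 (je): pack op=0x1a:5|imm=2:11 = 0xd002; big→ d0 02

0xd0 0x02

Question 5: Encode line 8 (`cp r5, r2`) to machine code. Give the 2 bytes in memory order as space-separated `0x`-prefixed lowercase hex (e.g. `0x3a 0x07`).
L8: cp op=0x1c:5|rd=2:3|rs=5:3|pad=0:5 ⇒ 0xe2a0 ⇒ big e2 a0

0xe2 0xa0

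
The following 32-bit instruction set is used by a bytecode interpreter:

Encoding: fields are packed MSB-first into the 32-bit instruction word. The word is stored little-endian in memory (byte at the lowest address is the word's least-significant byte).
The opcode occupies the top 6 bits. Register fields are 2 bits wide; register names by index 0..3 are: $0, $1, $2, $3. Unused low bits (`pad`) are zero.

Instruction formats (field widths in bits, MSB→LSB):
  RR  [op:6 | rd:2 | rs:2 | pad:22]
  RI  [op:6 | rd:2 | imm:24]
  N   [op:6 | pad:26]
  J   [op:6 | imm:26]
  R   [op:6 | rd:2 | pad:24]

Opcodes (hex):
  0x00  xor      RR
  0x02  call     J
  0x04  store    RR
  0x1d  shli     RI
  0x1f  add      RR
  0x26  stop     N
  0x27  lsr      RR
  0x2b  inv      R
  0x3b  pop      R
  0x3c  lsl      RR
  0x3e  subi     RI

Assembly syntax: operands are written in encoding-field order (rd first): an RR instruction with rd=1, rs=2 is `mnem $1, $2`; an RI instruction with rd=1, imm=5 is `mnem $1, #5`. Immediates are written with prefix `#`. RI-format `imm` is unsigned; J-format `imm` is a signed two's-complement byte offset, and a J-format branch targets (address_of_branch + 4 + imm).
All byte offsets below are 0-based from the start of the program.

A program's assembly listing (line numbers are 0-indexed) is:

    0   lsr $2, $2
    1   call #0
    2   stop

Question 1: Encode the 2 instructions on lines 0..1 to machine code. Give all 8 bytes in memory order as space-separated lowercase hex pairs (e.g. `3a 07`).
00 00 80 9e 00 00 00 08

L0: lsr op=0x27:6|rd=2:2|rs=2:2|pad=0:22 ⇒ 0x9e800000 ⇒ little 00 00 80 9e
L1: call op=0x2:6|imm=0:26 ⇒ 0x08000000 ⇒ little 00 00 00 08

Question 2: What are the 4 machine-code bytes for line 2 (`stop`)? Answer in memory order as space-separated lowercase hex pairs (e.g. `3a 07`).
L2: stop op=0x26:6|pad=0:26 ⇒ 0x98000000 ⇒ little 00 00 00 98

00 00 00 98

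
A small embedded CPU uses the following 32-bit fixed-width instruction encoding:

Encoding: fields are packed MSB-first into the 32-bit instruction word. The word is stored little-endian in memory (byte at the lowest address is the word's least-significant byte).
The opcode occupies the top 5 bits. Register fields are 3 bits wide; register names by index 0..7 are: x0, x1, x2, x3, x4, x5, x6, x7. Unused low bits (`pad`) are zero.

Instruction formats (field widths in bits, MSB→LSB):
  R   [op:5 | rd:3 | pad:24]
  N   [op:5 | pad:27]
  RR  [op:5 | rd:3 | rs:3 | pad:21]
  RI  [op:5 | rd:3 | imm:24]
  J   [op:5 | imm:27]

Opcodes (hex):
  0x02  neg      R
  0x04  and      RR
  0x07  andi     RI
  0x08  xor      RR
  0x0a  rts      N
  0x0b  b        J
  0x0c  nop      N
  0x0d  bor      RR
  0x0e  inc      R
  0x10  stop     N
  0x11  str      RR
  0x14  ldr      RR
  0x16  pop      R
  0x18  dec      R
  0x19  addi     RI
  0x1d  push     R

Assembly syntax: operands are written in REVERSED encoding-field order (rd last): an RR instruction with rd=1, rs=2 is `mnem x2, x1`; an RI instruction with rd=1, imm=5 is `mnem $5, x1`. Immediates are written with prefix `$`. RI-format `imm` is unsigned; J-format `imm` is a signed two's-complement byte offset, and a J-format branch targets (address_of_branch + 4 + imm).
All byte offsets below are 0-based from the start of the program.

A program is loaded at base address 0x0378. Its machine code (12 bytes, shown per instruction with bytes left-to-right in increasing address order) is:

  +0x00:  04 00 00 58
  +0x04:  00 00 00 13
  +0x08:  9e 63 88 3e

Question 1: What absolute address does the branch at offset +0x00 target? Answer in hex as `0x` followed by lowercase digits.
0x0380

[00] 04 00 00 58 → 0x58000004
  opcode bits[31:27]=0xb: b/J
  imm: (w>>0)&0x7ffffff=0x4 → $4
  target = base 0x0378 + off 0x00 + 4 + imm 4 = 0x0380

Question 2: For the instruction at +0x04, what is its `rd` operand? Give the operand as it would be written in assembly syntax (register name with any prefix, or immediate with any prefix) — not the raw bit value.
x3

[04] 00 00 00 13 → 0x13000000
  top 5b → 0x2 → neg [R]
  rd: (w>>24)&0x7=0x3 → x3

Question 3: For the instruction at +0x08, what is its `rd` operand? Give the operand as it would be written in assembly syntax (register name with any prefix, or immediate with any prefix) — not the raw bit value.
[08] 9e 63 88 3e → 0x3e88639e
  opcode bits[31:27]=0x7: andi/RI
  rd@[26:24]=0x6 ⇒ x6
  imm@[23:0]=0x88639e ⇒ $8938398

x6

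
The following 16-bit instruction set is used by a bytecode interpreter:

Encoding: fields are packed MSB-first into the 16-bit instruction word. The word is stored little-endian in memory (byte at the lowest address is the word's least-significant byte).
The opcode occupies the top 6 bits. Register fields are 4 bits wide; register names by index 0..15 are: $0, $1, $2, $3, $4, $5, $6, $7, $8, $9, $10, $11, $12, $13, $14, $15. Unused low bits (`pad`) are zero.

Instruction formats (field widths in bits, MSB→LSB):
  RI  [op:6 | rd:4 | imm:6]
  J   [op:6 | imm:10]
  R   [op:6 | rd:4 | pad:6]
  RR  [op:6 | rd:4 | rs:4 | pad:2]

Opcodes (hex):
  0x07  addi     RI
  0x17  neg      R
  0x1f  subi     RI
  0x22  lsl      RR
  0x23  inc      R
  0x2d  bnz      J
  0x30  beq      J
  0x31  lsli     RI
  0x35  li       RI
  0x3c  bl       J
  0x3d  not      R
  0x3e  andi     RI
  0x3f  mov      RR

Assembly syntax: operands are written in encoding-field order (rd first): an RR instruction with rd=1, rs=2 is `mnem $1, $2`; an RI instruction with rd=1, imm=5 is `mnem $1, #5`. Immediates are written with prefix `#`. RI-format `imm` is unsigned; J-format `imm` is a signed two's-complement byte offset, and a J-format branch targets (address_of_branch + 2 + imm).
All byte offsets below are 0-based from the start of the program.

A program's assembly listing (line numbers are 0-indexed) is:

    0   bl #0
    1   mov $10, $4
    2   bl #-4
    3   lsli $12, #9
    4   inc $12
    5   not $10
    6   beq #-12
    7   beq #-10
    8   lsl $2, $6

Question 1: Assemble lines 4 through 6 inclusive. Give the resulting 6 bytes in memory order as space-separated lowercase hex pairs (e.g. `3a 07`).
00 8f 80 f6 f4 c3

L4: inc op=0x23:6|rd=12:4|pad=0:6 ⇒ 0x8f00 ⇒ little 00 8f
L5: not op=0x3d:6|rd=10:4|pad=0:6 ⇒ 0xf680 ⇒ little 80 f6
L6: beq op=0x30:6|imm=-12:10 ⇒ 0xc3f4 ⇒ little f4 c3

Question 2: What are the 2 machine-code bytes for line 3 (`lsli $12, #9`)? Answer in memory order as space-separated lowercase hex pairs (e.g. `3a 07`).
3. lsli fields op=0x31:6|rd=12:4|imm=9:6 → word c709h → 09 c7

09 c7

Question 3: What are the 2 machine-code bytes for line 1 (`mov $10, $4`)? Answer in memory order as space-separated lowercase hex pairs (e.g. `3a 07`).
90 fe

line 1 (mov): pack op=0x3f:6|rd=10:4|rs=4:4|pad=0:2 = 0xfe90; little→ 90 fe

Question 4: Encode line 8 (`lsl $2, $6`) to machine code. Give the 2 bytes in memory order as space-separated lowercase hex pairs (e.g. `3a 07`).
98 88

line 8 (lsl): pack op=0x22:6|rd=2:4|rs=6:4|pad=0:2 = 0x8898; little→ 98 88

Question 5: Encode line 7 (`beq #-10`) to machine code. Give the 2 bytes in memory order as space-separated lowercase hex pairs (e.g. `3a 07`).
line 7 (beq): pack op=0x30:6|imm=-10:10 = 0xc3f6; little→ f6 c3

f6 c3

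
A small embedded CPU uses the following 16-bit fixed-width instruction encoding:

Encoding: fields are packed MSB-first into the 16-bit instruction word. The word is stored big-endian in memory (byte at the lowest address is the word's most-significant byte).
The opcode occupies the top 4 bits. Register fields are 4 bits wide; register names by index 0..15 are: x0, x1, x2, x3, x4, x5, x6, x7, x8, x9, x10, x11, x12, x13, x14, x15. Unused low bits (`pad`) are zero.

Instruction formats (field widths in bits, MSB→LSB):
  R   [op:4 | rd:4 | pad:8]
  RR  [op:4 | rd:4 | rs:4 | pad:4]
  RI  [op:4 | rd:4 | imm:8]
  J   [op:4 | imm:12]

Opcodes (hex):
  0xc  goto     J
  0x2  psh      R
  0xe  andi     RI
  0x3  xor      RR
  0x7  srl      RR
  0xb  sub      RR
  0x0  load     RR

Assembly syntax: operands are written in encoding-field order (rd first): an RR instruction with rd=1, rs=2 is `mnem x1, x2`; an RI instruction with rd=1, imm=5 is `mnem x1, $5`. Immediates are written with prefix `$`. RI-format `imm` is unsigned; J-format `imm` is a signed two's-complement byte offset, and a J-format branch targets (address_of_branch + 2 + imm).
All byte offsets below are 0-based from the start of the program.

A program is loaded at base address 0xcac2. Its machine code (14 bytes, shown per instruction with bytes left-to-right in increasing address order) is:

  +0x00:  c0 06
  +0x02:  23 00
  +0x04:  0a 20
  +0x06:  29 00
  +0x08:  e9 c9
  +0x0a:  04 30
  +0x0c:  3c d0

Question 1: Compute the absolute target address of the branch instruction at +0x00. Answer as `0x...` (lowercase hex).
0xcaca

+0x00: c0 06 ⇒ word 0xc006 (big)
  opcode bits[15:12]=0xc: goto/J
  imm@[11:0]=0x6 ⇒ $6
  target = base 0xcac2 + off 0x00 + 2 + imm 6 = 0xcaca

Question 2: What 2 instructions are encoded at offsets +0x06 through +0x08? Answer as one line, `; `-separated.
+0x06: 29 00 ⇒ word 0x2900 (big)
  op=0x2900>>12=0x2 ⇒ psh (R)
  [11:8] rd=9 = x9
+0x08: e9 c9 ⇒ word 0xe9c9 (big)
  op=0xe9c9>>12=0xe ⇒ andi (RI)
  [11:8] rd=9 = x9
  [7:0] imm=201 = $201

psh x9; andi x9, $201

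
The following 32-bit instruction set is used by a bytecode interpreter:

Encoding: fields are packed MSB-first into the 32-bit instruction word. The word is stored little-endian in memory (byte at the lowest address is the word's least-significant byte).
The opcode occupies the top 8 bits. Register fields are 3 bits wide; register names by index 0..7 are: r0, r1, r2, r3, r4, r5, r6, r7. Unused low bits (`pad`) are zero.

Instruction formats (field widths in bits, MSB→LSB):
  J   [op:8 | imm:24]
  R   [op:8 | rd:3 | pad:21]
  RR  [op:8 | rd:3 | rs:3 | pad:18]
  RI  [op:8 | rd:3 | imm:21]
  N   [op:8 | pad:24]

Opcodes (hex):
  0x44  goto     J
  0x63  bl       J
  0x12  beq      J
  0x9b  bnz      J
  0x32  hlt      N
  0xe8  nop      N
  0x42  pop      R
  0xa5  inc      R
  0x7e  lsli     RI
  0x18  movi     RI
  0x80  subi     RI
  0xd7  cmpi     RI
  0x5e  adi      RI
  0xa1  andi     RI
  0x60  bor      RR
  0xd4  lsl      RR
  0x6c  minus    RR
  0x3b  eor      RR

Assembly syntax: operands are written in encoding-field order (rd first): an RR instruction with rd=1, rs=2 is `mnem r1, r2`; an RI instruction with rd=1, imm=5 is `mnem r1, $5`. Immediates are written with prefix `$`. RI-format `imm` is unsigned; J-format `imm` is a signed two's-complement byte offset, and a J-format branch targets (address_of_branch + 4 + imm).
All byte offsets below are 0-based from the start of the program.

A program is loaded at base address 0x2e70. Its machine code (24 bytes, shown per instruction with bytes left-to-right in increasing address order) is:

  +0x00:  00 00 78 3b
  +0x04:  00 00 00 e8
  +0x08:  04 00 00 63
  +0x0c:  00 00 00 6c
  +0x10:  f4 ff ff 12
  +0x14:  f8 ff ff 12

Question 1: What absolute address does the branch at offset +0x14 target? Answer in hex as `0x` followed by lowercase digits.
0x2e80

+0x14: f8 ff ff 12 ⇒ word 0x12fffff8 (little)
  top 8b → 0x12 → beq [J]
  imm: (w>>0)&0xffffff=0xfffff8 (s24→-8) → $-8
  target = base 0x2e70 + off 0x14 + 4 + imm -8 = 0x2e80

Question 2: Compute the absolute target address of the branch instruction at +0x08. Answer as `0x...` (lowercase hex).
off 0x08: read 04 00 00 63 as little → 0x63000004
  top 8b → 0x63 → bl [J]
  imm@[23:0]=0x4 ⇒ $4
  target = base 0x2e70 + off 0x08 + 4 + imm 4 = 0x2e80

0x2e80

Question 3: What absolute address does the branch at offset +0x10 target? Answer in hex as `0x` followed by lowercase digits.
off 0x10: read f4 ff ff 12 as little → 0x12fffff4
  opcode bits[31:24]=0x12: beq/J
  imm: (w>>0)&0xffffff=0xfffff4 (s24→-12) → $-12
  target = base 0x2e70 + off 0x10 + 4 + imm -12 = 0x2e78

0x2e78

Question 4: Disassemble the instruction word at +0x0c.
off 0x0c: read 00 00 00 6c as little → 0x6c000000
  top 8b → 0x6c → minus [RR]
  rd: (w>>21)&0x7=0x0 → r0
  rs: (w>>18)&0x7=0x0 → r0

minus r0, r0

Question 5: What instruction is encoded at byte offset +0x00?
+0x00: 00 00 78 3b ⇒ word 0x3b780000 (little)
  op=0x3b780000>>24=0x3b ⇒ eor (RR)
  rd@[23:21]=0x3 ⇒ r3
  rs@[20:18]=0x6 ⇒ r6

eor r3, r6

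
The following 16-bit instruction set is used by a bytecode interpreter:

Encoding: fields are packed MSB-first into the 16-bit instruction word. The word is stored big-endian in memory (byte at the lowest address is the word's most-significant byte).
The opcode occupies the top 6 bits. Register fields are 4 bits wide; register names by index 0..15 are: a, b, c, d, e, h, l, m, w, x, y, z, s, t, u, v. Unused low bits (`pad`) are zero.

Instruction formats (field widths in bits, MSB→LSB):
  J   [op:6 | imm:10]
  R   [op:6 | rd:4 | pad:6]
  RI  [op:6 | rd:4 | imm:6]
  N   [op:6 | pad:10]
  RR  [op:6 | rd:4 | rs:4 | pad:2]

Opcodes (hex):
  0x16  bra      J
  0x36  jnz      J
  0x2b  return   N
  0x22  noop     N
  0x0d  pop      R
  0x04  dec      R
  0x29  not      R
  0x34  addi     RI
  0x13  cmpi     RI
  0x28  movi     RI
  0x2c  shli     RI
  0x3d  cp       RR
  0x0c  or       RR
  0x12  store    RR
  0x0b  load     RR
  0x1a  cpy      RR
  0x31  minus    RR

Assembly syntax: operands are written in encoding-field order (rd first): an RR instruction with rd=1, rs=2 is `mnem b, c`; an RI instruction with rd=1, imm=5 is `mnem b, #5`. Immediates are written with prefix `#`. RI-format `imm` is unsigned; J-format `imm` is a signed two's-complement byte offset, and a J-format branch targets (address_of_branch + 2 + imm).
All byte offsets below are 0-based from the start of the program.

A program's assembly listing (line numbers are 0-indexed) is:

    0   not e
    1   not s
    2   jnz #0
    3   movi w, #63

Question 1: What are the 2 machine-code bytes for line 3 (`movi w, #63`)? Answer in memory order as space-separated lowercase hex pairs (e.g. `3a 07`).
a2 3f

3. movi fields op=0x28:6|rd=8:4|imm=63:6 → word a23fh → a2 3f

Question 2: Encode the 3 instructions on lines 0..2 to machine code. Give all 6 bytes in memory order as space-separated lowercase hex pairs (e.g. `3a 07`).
a5 00 a7 00 d8 00

L0: not op=0x29:6|rd=4:4|pad=0:6 ⇒ 0xa500 ⇒ big a5 00
L1: not op=0x29:6|rd=12:4|pad=0:6 ⇒ 0xa700 ⇒ big a7 00
L2: jnz op=0x36:6|imm=0:10 ⇒ 0xd800 ⇒ big d8 00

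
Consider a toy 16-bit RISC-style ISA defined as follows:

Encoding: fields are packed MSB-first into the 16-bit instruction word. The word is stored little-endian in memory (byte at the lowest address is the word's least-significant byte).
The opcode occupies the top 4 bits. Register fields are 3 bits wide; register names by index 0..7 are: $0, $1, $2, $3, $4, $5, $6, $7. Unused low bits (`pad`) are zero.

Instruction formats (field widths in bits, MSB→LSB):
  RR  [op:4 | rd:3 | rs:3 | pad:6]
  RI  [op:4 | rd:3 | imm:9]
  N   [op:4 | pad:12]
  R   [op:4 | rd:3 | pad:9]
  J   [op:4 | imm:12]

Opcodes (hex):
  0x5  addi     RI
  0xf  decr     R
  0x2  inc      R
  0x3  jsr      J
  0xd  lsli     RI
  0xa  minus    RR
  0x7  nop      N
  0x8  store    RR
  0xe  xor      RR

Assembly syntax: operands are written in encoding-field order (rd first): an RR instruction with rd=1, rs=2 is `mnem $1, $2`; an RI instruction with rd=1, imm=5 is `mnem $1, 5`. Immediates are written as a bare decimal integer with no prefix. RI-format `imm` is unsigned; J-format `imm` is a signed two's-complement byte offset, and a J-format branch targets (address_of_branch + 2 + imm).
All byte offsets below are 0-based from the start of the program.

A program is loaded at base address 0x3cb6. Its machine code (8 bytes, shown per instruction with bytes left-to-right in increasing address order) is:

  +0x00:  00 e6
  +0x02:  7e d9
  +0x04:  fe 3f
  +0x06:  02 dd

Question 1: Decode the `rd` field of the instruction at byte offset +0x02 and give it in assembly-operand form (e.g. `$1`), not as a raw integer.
[02] 7e d9 → 0xd97e
  op=0xd97e>>12=0xd ⇒ lsli (RI)
  rd@[11:9]=0x4 ⇒ $4
  imm@[8:0]=0x17e ⇒ 382

$4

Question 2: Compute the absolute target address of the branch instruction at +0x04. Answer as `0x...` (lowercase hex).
0x3cba

+0x04: fe 3f ⇒ word 0x3ffe (little)
  opcode bits[15:12]=0x3: jsr/J
  imm@[11:0]=0xffe (s12→-2) ⇒ -2
  target = base 0x3cb6 + off 0x04 + 2 + imm -2 = 0x3cba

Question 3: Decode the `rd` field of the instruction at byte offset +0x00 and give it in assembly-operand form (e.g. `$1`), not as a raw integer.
@+00  little-endian(00 e6) = 0xe600
  top 4b → 0xe → xor [RR]
  [11:9] rd=3 = $3
  [8:6] rs=0 = $0

$3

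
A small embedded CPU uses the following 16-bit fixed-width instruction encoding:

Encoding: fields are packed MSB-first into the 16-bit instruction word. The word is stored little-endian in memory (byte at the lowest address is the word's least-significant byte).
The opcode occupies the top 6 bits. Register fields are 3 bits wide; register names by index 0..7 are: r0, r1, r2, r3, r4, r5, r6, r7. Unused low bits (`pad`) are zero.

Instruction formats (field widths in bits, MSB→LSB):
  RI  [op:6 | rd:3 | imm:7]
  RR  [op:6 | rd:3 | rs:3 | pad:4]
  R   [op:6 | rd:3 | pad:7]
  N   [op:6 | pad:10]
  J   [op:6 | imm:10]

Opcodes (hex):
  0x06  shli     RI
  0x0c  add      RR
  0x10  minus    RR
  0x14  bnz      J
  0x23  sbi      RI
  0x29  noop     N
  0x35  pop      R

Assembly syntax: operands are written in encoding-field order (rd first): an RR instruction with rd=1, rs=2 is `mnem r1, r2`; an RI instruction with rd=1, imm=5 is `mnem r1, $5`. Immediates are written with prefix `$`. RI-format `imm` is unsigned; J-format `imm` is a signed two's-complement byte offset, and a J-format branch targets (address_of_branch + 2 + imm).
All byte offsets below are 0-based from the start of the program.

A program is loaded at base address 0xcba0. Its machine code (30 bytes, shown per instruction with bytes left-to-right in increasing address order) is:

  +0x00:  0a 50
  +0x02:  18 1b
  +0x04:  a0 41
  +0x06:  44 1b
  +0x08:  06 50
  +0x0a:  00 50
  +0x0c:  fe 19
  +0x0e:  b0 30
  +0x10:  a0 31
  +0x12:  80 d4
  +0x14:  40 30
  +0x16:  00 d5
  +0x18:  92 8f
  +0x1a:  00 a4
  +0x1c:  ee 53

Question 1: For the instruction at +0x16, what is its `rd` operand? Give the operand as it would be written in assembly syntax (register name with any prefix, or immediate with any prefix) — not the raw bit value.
+0x16: 00 d5 ⇒ word 0xd500 (little)
  opcode bits[15:10]=0x35: pop/R
  [9:7] rd=2 = r2

r2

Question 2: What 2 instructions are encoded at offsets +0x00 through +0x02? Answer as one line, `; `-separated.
+0x00: 0a 50 ⇒ word 0x500a (little)
  op=0x500a>>10=0x14 ⇒ bnz (J)
  imm: (w>>0)&0x3ff=0xa → $10
+0x02: 18 1b ⇒ word 0x1b18 (little)
  op=0x1b18>>10=0x6 ⇒ shli (RI)
  rd: (w>>7)&0x7=0x6 → r6
  imm: (w>>0)&0x7f=0x18 → $24

bnz $10; shli r6, $24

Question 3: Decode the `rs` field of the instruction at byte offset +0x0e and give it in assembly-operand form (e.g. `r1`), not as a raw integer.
[0e] b0 30 → 0x30b0
  opcode bits[15:10]=0xc: add/RR
  rd@[9:7]=0x1 ⇒ r1
  rs@[6:4]=0x3 ⇒ r3

r3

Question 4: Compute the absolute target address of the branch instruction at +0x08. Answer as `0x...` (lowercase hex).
0xcbb0

@+08  little-endian(06 50) = 0x5006
  opcode bits[15:10]=0x14: bnz/J
  imm: (w>>0)&0x3ff=0x6 → $6
  target = base 0xcba0 + off 0x08 + 2 + imm 6 = 0xcbb0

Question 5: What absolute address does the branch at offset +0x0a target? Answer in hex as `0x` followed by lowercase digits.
off 0x0a: read 00 50 as little → 0x5000
  op=0x5000>>10=0x14 ⇒ bnz (J)
  imm: (w>>0)&0x3ff=0x0 → $0
  target = base 0xcba0 + off 0x0a + 2 + imm 0 = 0xcbac

0xcbac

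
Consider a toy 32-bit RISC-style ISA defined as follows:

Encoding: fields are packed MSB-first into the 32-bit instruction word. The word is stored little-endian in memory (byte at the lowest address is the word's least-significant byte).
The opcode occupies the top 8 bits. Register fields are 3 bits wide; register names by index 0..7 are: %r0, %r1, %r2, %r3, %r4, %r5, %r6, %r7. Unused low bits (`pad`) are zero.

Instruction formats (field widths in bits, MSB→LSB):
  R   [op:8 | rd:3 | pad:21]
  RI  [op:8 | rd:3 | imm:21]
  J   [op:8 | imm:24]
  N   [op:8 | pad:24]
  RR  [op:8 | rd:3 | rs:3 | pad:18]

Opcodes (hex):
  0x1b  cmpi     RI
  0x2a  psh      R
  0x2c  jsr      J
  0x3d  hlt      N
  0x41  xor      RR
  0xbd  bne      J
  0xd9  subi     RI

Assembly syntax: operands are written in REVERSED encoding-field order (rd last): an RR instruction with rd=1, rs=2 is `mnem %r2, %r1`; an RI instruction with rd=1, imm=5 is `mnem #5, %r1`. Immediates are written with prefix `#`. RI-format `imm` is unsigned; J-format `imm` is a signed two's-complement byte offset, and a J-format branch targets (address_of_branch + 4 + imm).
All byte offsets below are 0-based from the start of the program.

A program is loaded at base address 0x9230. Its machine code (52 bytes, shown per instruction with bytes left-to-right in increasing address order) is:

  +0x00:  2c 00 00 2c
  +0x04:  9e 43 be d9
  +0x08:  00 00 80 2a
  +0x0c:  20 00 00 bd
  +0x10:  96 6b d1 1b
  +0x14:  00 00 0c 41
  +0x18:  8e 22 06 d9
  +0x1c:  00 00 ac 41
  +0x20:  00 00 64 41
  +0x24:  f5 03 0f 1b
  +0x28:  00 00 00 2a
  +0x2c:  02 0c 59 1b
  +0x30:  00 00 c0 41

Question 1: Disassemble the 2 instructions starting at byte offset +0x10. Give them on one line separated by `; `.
[10] 96 6b d1 1b → 0x1bd16b96
  top 8b → 0x1b → cmpi [RI]
  rd@[23:21]=0x6 ⇒ %r6
  imm@[20:0]=0x116b96 ⇒ #1141654
[14] 00 00 0c 41 → 0x410c0000
  top 8b → 0x41 → xor [RR]
  rd@[23:21]=0x0 ⇒ %r0
  rs@[20:18]=0x3 ⇒ %r3

cmpi #1141654, %r6; xor %r3, %r0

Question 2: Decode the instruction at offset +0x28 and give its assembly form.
psh %r0

+0x28: 00 00 00 2a ⇒ word 0x2a000000 (little)
  opcode bits[31:24]=0x2a: psh/R
  rd: (w>>21)&0x7=0x0 → %r0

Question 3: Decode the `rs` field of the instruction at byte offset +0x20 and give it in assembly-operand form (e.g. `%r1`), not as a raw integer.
+0x20: 00 00 64 41 ⇒ word 0x41640000 (little)
  top 8b → 0x41 → xor [RR]
  rd: (w>>21)&0x7=0x3 → %r3
  rs: (w>>18)&0x7=0x1 → %r1

%r1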